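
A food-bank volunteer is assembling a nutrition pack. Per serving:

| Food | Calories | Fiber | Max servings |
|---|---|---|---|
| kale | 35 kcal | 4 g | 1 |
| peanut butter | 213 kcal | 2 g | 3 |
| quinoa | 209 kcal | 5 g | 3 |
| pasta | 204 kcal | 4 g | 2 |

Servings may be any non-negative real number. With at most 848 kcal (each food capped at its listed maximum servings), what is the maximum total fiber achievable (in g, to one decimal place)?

Fiber per kcal: kale 0.1143, quinoa 0.02392, pasta 0.01961, peanut butter 0.00939.
Take 1 serving of kale: uses 35 kcal, +4.0 g fiber (running total 4.0 g).
Take 3 servings of quinoa: uses 627 kcal, +15.0 g fiber (running total 19.0 g).
Take 0.9118 servings of pasta: uses 186 kcal, +3.6 g fiber (running total 22.6 g).
Filling greedily by fiber-per-kcal is optimal for one linear limit, giving 22.6 g.

22.6 g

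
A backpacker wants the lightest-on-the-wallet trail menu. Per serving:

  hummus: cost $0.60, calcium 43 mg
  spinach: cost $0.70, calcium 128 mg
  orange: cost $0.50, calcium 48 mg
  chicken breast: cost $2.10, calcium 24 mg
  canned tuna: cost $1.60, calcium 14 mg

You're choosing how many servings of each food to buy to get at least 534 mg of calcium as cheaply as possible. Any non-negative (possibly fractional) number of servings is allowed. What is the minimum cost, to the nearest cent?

$2.92

Cost per mg of calcium: spinach $0.0055, orange $0.0104, hummus $0.0140, chicken breast $0.0875, canned tuna $0.1143.
With no serving limits, use only spinach: 534 mg / 128 mg = 4.172 servings × $0.70 = $2.92.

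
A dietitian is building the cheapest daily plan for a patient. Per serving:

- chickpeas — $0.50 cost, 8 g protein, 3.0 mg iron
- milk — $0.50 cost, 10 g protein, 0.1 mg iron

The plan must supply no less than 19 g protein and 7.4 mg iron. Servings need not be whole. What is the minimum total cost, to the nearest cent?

Compare the cost at each extreme point of the feasible region.
chickpeas only: max(19/8, 7.4/3.0) = 2.467 servings → $1.23.
milk only: max(19/10, 7.4/0.1) = 74 servings → $37.00.
chickpeas + milk with both targets exact would need a negative amount; discard.
Cheapest feasible corner: $1.23.

$1.23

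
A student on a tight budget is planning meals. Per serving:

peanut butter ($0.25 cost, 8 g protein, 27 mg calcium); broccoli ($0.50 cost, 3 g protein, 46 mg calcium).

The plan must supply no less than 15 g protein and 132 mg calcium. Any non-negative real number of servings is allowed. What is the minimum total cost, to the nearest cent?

The cheapest plan sits at a corner of the feasible region — with two constraints it uses at most two foods.
peanut butter only: max(15/8, 132/27) = 4.889 servings → $1.22.
broccoli only: max(15/3, 132/46) = 5 servings → $2.50.
peanut butter + broccoli with both tight: 1.024 servings and 2.268 servings → $1.39.
The minimum over all feasible corners is $1.22.

$1.22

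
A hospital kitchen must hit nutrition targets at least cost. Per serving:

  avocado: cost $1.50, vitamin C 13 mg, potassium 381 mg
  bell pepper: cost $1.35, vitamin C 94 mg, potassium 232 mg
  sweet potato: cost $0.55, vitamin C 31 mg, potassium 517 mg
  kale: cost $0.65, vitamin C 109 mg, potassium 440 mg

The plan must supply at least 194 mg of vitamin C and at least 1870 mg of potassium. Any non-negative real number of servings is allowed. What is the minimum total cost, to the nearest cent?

With two linear requirements the optimum uses one or two foods; enumerate the corners.
avocado only: max(194/13, 1870/381) = 14.92 servings → $22.38.
bell pepper only: max(194/94, 1870/232) = 8.06 servings → $10.88.
sweet potato only: max(194/31, 1870/517) = 6.258 servings → $3.44.
kale only: max(194/109, 1870/440) = 4.25 servings → $2.76.
avocado + bell pepper with both tight: 3.987 servings and 1.512 servings → $8.02.
avocado + sweet potato: intersection lies outside the first quadrant.
avocado + kale with both tight: 3.308 servings and 1.385 servings → $5.86.
bell pepper + sweet potato with both tight: 1.022 servings and 3.158 servings → $3.12.
bell pepper + kale: intersection lies outside the first quadrant.
sweet potato + kale with both tight: 2.774 servings and 0.991 servings → $2.17.
Cheapest feasible corner: $2.17.

$2.17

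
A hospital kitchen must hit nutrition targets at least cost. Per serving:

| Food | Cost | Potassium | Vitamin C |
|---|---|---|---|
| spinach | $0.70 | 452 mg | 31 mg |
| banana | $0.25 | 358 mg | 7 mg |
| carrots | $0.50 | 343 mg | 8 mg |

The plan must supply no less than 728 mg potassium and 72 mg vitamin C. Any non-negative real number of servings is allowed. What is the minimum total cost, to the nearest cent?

$1.63

spinach only: max(728/452, 72/31) = 2.323 servings → $1.63.
banana only: max(728/358, 72/7) = 10.29 servings → $2.57.
carrots only: max(728/343, 72/8) = 9 servings → $4.50.
spinach + banana: intersection lies outside the first quadrant.
spinach + carrots: the both-tight solution has a negative serving — not a feasible corner.
banana + carrots: the both-tight solution has a negative serving — not a feasible corner.
The minimum over all feasible corners is $1.63.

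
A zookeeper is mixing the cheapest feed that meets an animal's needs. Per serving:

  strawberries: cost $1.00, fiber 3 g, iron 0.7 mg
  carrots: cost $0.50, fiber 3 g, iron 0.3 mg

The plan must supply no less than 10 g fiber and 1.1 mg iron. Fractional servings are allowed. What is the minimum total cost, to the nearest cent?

strawberries only: max(10/3, 1.1/0.7) = 3.333 servings → $3.33.
carrots only: max(10/3, 1.1/0.3) = 3.667 servings → $1.83.
strawberries + carrots with both tight: 0.25 servings and 3.083 servings → $1.79.
Cheapest feasible corner: $1.79.

$1.79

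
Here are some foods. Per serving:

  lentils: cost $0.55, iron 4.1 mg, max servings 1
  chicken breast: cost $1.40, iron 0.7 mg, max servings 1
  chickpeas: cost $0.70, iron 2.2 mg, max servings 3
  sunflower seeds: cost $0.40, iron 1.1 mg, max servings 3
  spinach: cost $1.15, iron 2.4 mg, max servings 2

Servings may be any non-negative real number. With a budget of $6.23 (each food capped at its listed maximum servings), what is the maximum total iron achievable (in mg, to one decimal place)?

18.8 mg

Iron per dollar: lentils 7.455, chickpeas 3.143, sunflower seeds 2.75, spinach 2.087, chicken breast 0.5.
Take 1 serving of lentils: spends $0.55, +4.1 mg iron (running total 4.1 mg).
Take 3 servings of chickpeas: spends $2.10, +6.6 mg iron (running total 10.7 mg).
Take 3 servings of sunflower seeds: spends $1.20, +3.3 mg iron (running total 14.0 mg).
Take 2 servings of spinach: spends $2.30, +4.8 mg iron (running total 18.8 mg).
Take 0.05714 servings of chicken breast: spends $0.08, +0.0 mg iron (running total 18.8 mg).
Greedy by best ratio exhausts the cost allowance optimally: 18.8 mg.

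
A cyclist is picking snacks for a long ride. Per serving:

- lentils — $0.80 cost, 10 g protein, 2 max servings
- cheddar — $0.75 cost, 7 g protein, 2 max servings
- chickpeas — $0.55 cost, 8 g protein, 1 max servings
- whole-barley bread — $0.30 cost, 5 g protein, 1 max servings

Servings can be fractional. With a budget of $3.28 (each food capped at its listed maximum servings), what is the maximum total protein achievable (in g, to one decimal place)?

Protein per dollar: whole-barley bread 16.67, chickpeas 14.55, lentils 12.5, cheddar 9.333.
Take 1 serving of whole-barley bread: spends $0.30, +5.0 g protein (running total 5.0 g).
Take 1 serving of chickpeas: spends $0.55, +8.0 g protein (running total 13.0 g).
Take 2 servings of lentils: spends $1.60, +20.0 g protein (running total 33.0 g).
Take 1.107 servings of cheddar: spends $0.83, +7.7 g protein (running total 40.7 g).
Filling greedily by protein-per-dollar is optimal for one linear limit, giving 40.7 g.

40.7 g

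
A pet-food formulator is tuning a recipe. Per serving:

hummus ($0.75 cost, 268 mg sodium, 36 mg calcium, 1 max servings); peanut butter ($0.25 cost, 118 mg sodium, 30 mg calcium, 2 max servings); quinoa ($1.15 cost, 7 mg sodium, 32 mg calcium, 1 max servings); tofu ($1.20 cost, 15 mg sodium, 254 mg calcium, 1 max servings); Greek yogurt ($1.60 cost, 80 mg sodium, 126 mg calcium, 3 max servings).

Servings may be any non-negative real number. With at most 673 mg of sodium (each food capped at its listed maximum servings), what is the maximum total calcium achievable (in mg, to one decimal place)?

747.5 mg

Calcium per mg sodium: tofu 16.93, quinoa 4.571, Greek yogurt 1.575, peanut butter 0.2542, hummus 0.1343.
Take 1 serving of tofu: uses 15 mg sodium, +254.0 mg calcium (running total 254.0 mg).
Take 1 serving of quinoa: uses 7 mg sodium, +32.0 mg calcium (running total 286.0 mg).
Take 3 servings of Greek yogurt: uses 240 mg sodium, +378.0 mg calcium (running total 664.0 mg).
Take 2 servings of peanut butter: uses 236 mg sodium, +60.0 mg calcium (running total 724.0 mg).
Take 0.653 servings of hummus: uses 175 mg sodium, +23.5 mg calcium (running total 747.5 mg).
Filling greedily by calcium-per-mg sodium is optimal for one linear limit, giving 747.5 mg.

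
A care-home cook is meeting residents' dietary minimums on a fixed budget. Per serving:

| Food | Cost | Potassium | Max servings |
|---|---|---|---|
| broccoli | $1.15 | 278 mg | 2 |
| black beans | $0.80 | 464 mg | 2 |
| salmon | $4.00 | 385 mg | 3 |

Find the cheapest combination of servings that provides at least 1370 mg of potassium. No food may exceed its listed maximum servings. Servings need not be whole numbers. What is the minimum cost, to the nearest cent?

$3.43

Cost per mg of potassium: black beans $0.0017, broccoli $0.0041, salmon $0.0104.
Take 2 servings of black beans: +928.0 mg potassium for $1.60 (total $1.60, still need 442.0 mg).
Take 1.59 servings of broccoli: +442.0 mg potassium for $1.83 (total $3.43, still need 0.0 mg).
Greedy by cheapest-per-mg is optimal for a single linear constraint, so the minimum cost is $3.43.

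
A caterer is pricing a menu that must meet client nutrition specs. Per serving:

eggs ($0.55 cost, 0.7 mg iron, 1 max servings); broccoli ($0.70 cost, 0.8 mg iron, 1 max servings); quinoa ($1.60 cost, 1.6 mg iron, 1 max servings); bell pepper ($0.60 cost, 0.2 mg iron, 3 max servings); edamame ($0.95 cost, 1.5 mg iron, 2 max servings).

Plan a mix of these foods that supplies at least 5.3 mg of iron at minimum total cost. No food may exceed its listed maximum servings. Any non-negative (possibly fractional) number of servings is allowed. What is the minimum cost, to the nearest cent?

$3.95

Cost per mg of iron: edamame $0.6333, eggs $0.7857, broccoli $0.8750, quinoa $1.0000, bell pepper $3.0000.
Take 2 servings of edamame: +3.0 mg iron for $1.90 (total $1.90, still need 2.3 mg).
Take 1 serving of eggs: +0.7 mg iron for $0.55 (total $2.45, still need 1.6 mg).
Take 1 serving of broccoli: +0.8 mg iron for $0.70 (total $3.15, still need 0.8 mg).
Take 0.5 servings of quinoa: +0.8 mg iron for $0.80 (total $3.95, still need 0.0 mg).
Greedy by cheapest-per-mg is optimal for a single linear constraint, so the minimum cost is $3.95.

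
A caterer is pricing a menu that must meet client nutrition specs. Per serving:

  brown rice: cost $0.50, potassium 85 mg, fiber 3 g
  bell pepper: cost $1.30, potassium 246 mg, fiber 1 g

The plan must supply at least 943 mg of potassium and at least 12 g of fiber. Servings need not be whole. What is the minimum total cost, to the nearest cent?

Minimising a linear cost over {potassium ≥ 943, fiber ≥ 12, servings ≥ 0} — the optimum is at a vertex, using one or two foods.
brown rice only: max(943/85, 12/3) = 11.09 servings → $5.55.
bell pepper only: max(943/246, 12/1) = 12 servings → $15.60.
brown rice + bell pepper with both tight: 3.077 servings and 2.77 servings → $5.14.
Cheapest feasible corner: $5.14.

$5.14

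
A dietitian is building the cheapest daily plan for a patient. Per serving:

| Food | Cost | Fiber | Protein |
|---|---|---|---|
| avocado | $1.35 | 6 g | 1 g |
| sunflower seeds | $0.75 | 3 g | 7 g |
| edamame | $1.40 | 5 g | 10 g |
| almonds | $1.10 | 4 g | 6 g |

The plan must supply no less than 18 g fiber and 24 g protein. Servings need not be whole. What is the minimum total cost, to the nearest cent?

avocado only: max(18/6, 24/1) = 24 servings → $32.40.
sunflower seeds only: max(18/3, 24/7) = 6 servings → $4.50.
edamame only: max(18/5, 24/10) = 3.6 servings → $5.04.
almonds only: max(18/4, 24/6) = 4.5 servings → $4.95.
avocado + sunflower seeds with both tight: 1.385 servings and 3.231 servings → $4.29.
avocado + edamame with both tight: 1.091 servings and 2.291 servings → $4.68.
avocado + almonds with both tight: 0.375 servings and 3.938 servings → $4.84.
sunflower seeds + edamame with both targets exact would need a negative amount; discard.
sunflower seeds + almonds with both targets exact would need a negative amount; discard.
edamame + almonds with both targets exact would need a negative amount; discard.
Cheapest feasible corner: $4.29.

$4.29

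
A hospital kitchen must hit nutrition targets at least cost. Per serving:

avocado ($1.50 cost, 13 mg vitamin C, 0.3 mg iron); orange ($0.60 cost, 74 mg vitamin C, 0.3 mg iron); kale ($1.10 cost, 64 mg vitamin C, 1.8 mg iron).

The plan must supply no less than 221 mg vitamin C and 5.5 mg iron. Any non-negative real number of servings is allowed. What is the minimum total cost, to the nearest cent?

$3.53

Minimising a linear cost over {vitamin C ≥ 221, iron ≥ 5.5, servings ≥ 0} — the optimum is at a vertex, using one or two foods.
avocado only: max(221/13, 5.5/0.3) = 18.33 servings → $27.50.
orange only: max(221/74, 5.5/0.3) = 18.33 servings → $11.00.
kale only: max(221/64, 5.5/1.8) = 3.453 servings → $3.80.
avocado + orange with both targets exact would need a negative amount; discard.
avocado + kale with both tight: 10.9 servings and 1.238 servings → $17.72.
orange + kale with both tight: 0.4018 servings and 2.989 servings → $3.53.
The minimum over all feasible corners is $3.53.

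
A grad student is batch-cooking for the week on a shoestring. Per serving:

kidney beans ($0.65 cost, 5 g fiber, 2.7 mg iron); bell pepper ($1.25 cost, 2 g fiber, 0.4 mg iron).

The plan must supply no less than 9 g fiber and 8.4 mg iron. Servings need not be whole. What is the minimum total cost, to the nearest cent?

Compare the cost at each extreme point of the feasible region.
kidney beans only: max(9/5, 8.4/2.7) = 3.111 servings → $2.02.
bell pepper only: max(9/2, 8.4/0.4) = 21 servings → $26.25.
kidney beans + bell pepper: the both-tight solution has a negative serving — not a feasible corner.
The minimum over all feasible corners is $2.02.

$2.02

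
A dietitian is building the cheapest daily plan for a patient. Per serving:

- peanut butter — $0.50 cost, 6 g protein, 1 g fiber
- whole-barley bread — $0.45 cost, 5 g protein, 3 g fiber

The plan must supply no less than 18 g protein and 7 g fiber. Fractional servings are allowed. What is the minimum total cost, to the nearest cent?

Compare the cost at each extreme point of the feasible region.
peanut butter only: max(18/6, 7/1) = 7 servings → $3.50.
whole-barley bread only: max(18/5, 7/3) = 3.6 servings → $1.62.
peanut butter + whole-barley bread with both tight: 1.462 servings and 1.846 servings → $1.56.
The minimum over all feasible corners is $1.56.

$1.56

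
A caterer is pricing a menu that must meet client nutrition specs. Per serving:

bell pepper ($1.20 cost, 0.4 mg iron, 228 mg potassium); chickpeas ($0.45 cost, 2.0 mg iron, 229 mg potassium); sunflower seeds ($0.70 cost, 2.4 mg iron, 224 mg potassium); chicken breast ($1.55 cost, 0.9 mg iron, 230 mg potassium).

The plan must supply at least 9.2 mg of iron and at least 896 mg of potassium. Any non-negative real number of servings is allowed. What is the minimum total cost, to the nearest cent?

$2.07

With two linear requirements the optimum uses one or two foods; enumerate the corners.
bell pepper only: max(9.2/0.4, 896/228) = 23 servings → $27.60.
chickpeas only: max(9.2/2.0, 896/229) = 4.6 servings → $2.07.
sunflower seeds only: max(9.2/2.4, 896/224) = 4 servings → $2.80.
chicken breast only: max(9.2/0.9, 896/230) = 10.22 servings → $15.84.
bell pepper + chickpeas with both targets exact would need a negative amount; discard.
bell pepper + sunflower seeds with both tight: 0.1958 servings and 3.801 servings → $2.90.
bell pepper + chicken breast: intersection lies outside the first quadrant.
chickpeas + sunflower seeds with both tight: 0.8819 servings and 3.098 servings → $2.57.
chickpeas + chicken breast: intersection lies outside the first quadrant.
sunflower seeds + chicken breast with both tight: 3.737 servings and 0.2557 servings → $3.01.
The minimum over all feasible corners is $2.07.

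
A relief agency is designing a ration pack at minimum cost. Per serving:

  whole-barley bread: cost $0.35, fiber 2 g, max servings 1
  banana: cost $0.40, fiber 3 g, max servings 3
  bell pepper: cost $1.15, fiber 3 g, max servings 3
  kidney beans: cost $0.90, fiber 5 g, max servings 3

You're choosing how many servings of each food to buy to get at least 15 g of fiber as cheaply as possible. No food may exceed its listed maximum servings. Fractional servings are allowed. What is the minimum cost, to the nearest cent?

Cost per g of fiber: banana $0.1333, whole-barley bread $0.1750, kidney beans $0.1800, bell pepper $0.3833.
Take 3 servings of banana: +9.0 g fiber for $1.20 (total $1.20, still need 6.0 g).
Take 1 serving of whole-barley bread: +2.0 g fiber for $0.35 (total $1.55, still need 4.0 g).
Take 0.8 servings of kidney beans: +4.0 g fiber for $0.72 (total $2.27, still need 0.0 g).
Filling from the cheapest source first is optimal under one linear minimum: $2.27.

$2.27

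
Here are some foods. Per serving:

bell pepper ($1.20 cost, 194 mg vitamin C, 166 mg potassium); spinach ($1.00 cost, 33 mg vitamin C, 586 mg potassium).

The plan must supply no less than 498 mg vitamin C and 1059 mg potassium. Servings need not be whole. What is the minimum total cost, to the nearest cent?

For a min-cost LP with two ≥-constraints, a basic feasible solution has at most two positive variables.
bell pepper only: max(498/194, 1059/166) = 6.38 servings → $7.66.
spinach only: max(498/33, 1059/586) = 15.09 servings → $15.09.
bell pepper + spinach with both tight: 2.374 servings and 1.135 servings → $3.98.
Cheapest feasible corner: $3.98.

$3.98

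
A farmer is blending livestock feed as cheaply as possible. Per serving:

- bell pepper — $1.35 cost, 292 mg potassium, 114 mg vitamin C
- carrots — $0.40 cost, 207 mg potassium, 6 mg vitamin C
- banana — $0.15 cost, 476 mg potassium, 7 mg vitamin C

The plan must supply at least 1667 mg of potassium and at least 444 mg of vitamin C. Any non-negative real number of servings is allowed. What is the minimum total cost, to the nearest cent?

Compare the cost at each extreme point of the feasible region.
bell pepper only: max(1667/292, 444/114) = 5.709 servings → $7.71.
carrots only: max(1667/207, 444/6) = 74 servings → $29.60.
banana only: max(1667/476, 444/7) = 63.43 servings → $9.51.
bell pepper + carrots with both tight: 3.749 servings and 2.764 servings → $6.17.
bell pepper + banana with both tight: 3.824 servings and 1.156 servings → $5.34.
carrots + banana: the both-tight solution has a negative serving — not a feasible corner.
Cheapest feasible corner: $5.34.

$5.34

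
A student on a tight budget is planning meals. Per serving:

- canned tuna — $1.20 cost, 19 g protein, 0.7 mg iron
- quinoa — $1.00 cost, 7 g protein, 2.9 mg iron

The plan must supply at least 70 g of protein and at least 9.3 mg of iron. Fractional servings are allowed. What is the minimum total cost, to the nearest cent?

$5.84

canned tuna only: max(70/19, 9.3/0.7) = 13.29 servings → $15.94.
quinoa only: max(70/7, 9.3/2.9) = 10 servings → $10.00.
canned tuna + quinoa with both tight: 2.747 servings and 2.544 servings → $5.84.
Cheapest feasible corner: $5.84.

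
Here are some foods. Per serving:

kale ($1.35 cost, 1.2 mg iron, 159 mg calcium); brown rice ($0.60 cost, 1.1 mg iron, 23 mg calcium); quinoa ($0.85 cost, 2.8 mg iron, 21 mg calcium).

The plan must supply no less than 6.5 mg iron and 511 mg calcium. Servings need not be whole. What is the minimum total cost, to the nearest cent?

This is a tiny linear program; its minimum lies at a vertex of the feasible set. List the vertices and price them.
kale only: max(6.5/1.2, 511/159) = 5.417 servings → $7.31.
brown rice only: max(6.5/1.1, 511/23) = 22.22 servings → $13.33.
quinoa only: max(6.5/2.8, 511/21) = 24.33 servings → $20.68.
kale + brown rice with both tight: 2.801 servings and 2.853 servings → $5.49.
kale + quinoa with both tight: 3.082 servings and 1.001 servings → $5.01.
brown rice + quinoa with both targets exact would need a negative amount; discard.
The minimum over all feasible corners is $5.01.

$5.01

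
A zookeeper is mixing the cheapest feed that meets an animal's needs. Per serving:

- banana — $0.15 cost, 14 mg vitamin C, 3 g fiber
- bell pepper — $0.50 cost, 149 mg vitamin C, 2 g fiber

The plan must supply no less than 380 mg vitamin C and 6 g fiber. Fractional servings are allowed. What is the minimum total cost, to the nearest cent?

This is a tiny linear program; its minimum lies at a vertex of the feasible set. List the vertices and price them.
banana only: max(380/14, 6/3) = 27.14 servings → $4.07.
bell pepper only: max(380/149, 6/2) = 3 servings → $1.50.
banana + bell pepper with both tight: 0.3198 servings and 2.52 servings → $1.31.
The minimum over all feasible corners is $1.31.

$1.31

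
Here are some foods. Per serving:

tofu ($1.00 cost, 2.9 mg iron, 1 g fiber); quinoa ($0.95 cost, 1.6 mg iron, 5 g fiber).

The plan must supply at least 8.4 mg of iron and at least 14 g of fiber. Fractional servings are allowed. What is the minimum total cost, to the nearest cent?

tofu only: max(8.4/2.9, 14/1) = 14 servings → $14.00.
quinoa only: max(8.4/1.6, 14/5) = 5.25 servings → $4.99.
tofu + quinoa with both tight: 1.519 servings and 2.496 servings → $3.89.
Cheapest feasible corner: $3.89.

$3.89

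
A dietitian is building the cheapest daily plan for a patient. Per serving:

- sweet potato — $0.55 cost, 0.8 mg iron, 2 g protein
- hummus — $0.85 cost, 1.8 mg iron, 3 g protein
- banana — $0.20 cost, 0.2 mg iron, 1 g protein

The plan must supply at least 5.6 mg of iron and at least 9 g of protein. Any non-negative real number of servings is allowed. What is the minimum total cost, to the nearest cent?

Two binding constraints pin down two serving amounts, so the optimal mix uses at most two foods. The candidates are each food alone (scaled to the tighter of iron/protein) and each pair with both constraints tight.
sweet potato only: max(5.6/0.8, 9/2) = 7 servings → $3.85.
hummus only: max(5.6/1.8, 9/3) = 3.111 servings → $2.64.
banana only: max(5.6/0.2, 9/1) = 28 servings → $5.60.
sweet potato + hummus: the both-tight solution has a negative serving — not a feasible corner.
sweet potato + banana: intersection lies outside the first quadrant.
hummus + banana: the both-tight solution has a negative serving — not a feasible corner.
The minimum over all feasible corners is $2.64.

$2.64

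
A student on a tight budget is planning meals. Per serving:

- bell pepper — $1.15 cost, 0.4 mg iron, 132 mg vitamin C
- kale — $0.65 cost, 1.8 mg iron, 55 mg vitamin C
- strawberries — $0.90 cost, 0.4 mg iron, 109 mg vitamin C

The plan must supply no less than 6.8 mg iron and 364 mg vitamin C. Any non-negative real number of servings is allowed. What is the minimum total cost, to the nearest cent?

At the optimum either one food covers both requirements or two foods hit both targets exactly; no other combination can be cheaper.
bell pepper only: max(6.8/0.4, 364/132) = 17 servings → $19.55.
kale only: max(6.8/1.8, 364/55) = 6.618 servings → $4.30.
strawberries only: max(6.8/0.4, 364/109) = 17 servings → $15.30.
bell pepper + kale with both tight: 1.304 servings and 3.488 servings → $3.77.
bell pepper + strawberries with both targets exact would need a negative amount; discard.
kale + strawberries with both tight: 3.419 servings and 1.614 servings → $3.68.
Cheapest feasible corner: $3.68.

$3.68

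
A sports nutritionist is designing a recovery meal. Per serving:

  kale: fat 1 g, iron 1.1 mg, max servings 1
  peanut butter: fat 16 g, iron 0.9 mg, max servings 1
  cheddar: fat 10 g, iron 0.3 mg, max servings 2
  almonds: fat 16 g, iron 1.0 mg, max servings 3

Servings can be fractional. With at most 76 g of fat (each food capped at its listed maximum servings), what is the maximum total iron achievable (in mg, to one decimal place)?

Iron per g fat: kale 1.1, almonds 0.0625, peanut butter 0.05625, cheddar 0.03.
Take 1 serving of kale: uses 1 g fat, +1.1 mg iron (running total 1.1 mg).
Take 3 servings of almonds: uses 48 g fat, +3.0 mg iron (running total 4.1 mg).
Take 1 serving of peanut butter: uses 16 g fat, +0.9 mg iron (running total 5.0 mg).
Take 1.1 servings of cheddar: uses 11 g fat, +0.3 mg iron (running total 5.3 mg).
Greedy by best ratio exhausts the fat allowance optimally: 5.3 mg.

5.3 mg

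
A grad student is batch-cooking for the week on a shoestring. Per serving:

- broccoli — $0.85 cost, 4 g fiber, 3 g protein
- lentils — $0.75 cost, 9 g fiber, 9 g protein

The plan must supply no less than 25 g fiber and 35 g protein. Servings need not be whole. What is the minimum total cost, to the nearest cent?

$2.92

With two linear requirements the optimum uses one or two foods; enumerate the corners.
broccoli only: max(25/4, 35/3) = 11.67 servings → $9.92.
lentils only: max(25/9, 35/9) = 3.889 servings → $2.92.
broccoli + lentils with both targets exact would need a negative amount; discard.
So the least-cost plan costs $2.92.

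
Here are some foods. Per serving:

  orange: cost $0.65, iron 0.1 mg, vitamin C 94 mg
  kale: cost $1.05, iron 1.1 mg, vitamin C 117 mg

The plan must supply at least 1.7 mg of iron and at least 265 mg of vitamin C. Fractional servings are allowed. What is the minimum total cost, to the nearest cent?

$2.18

With two linear requirements the optimum uses one or two foods; enumerate the corners.
orange only: max(1.7/0.1, 265/94) = 17 servings → $11.05.
kale only: max(1.7/1.1, 265/117) = 2.265 servings → $2.38.
orange + kale with both tight: 1.01 servings and 1.454 servings → $2.18.
The minimum over all feasible corners is $2.18.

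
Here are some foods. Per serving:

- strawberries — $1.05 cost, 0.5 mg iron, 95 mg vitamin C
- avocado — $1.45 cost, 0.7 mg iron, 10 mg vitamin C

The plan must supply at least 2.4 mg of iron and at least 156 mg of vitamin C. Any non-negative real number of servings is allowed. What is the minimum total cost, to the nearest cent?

Compare the cost at each extreme point of the feasible region.
strawberries only: max(2.4/0.5, 156/95) = 4.8 servings → $5.04.
avocado only: max(2.4/0.7, 156/10) = 15.6 servings → $22.62.
strawberries + avocado with both tight: 1.385 servings and 2.439 servings → $4.99.
Cheapest feasible corner: $4.99.

$4.99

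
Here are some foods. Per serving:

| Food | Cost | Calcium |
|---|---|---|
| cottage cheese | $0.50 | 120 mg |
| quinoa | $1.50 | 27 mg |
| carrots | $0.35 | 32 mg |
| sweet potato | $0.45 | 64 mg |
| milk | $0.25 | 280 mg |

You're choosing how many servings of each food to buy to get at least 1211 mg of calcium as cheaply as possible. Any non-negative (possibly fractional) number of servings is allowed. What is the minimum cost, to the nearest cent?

Cost per mg of calcium: milk $0.0009, cottage cheese $0.0042, sweet potato $0.0070, carrots $0.0109, quinoa $0.0556.
With no serving limits, use only milk: 1211 mg / 280 mg = 4.325 servings × $0.25 = $1.08.

$1.08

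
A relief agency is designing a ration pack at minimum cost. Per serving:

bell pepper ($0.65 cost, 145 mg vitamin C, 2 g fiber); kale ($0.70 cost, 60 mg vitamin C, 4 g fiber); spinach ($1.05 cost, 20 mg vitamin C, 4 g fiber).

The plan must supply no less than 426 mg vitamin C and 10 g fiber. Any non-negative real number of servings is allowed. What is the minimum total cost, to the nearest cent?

$2.47

The cheapest plan sits at a corner of the feasible region — with two constraints it uses at most two foods.
bell pepper only: max(426/145, 10/2) = 5 servings → $3.25.
kale only: max(426/60, 10/4) = 7.1 servings → $4.97.
spinach only: max(426/20, 10/4) = 21.3 servings → $22.36.
bell pepper + kale with both tight: 2.4 servings and 1.3 servings → $2.47.
bell pepper + spinach with both tight: 2.785 servings and 1.107 servings → $2.97.
kale + spinach with both targets exact would need a negative amount; discard.
Cheapest feasible corner: $2.47.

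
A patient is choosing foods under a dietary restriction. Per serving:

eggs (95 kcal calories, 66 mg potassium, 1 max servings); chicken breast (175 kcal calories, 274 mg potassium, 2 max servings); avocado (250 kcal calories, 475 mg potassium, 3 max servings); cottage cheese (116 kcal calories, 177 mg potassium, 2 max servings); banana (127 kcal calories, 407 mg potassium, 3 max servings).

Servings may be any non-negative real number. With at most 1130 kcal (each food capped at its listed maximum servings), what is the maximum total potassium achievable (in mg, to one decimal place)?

Potassium per kcal: banana 3.205, avocado 1.9, chicken breast 1.566, cottage cheese 1.526, eggs 0.6947.
Take 3 servings of banana: uses 381 kcal, +1221.0 mg potassium (running total 1221.0 mg).
Take 2.996 servings of avocado: uses 749 kcal, +1423.1 mg potassium (running total 2644.1 mg).
Filling greedily by potassium-per-kcal is optimal for one linear limit, giving 2644.1 mg.

2644.1 mg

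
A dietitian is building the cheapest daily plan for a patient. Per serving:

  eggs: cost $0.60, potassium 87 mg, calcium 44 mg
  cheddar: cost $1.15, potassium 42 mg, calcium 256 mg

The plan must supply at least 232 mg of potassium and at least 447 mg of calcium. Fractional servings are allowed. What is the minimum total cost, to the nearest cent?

$2.81

eggs only: max(232/87, 447/44) = 10.16 servings → $6.10.
cheddar only: max(232/42, 447/256) = 5.524 servings → $6.35.
eggs + cheddar with both tight: 1.989 servings and 1.404 servings → $2.81.
The minimum over all feasible corners is $2.81.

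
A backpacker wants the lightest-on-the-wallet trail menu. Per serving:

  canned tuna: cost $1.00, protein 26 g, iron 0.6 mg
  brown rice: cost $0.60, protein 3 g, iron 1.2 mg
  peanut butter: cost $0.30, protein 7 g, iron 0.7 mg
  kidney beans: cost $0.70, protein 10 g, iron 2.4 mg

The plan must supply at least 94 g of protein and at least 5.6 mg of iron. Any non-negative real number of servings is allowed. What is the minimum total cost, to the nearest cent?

$3.81

canned tuna only: max(94/26, 5.6/0.6) = 9.333 servings → $9.33.
brown rice only: max(94/3, 5.6/1.2) = 31.33 servings → $18.80.
peanut butter only: max(94/7, 5.6/0.7) = 13.43 servings → $4.03.
kidney beans only: max(94/10, 5.6/2.4) = 9.4 servings → $6.58.
canned tuna + brown rice with both tight: 3.265 servings and 3.034 servings → $5.09.
canned tuna + peanut butter with both tight: 1.9 servings and 6.371 servings → $3.81.
canned tuna + kidney beans with both tight: 3.007 servings and 1.582 servings → $4.11.
brown rice + peanut butter: intersection lies outside the first quadrant.
brown rice + kidney beans: intersection lies outside the first quadrant.
peanut butter + kidney beans: intersection lies outside the first quadrant.
So the least-cost plan costs $3.81.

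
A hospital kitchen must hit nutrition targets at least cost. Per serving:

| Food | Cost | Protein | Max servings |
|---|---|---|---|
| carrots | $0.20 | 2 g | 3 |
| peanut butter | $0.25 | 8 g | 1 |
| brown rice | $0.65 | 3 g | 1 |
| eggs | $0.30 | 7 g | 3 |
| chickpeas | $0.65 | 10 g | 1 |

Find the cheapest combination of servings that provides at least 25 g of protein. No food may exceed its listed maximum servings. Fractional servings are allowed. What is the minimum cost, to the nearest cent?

$0.98

Cost per g of protein: peanut butter $0.0312, eggs $0.0429, chickpeas $0.0650, carrots $0.1000, brown rice $0.2167.
Take 1 serving of peanut butter: +8.0 g protein for $0.25 (total $0.25, still need 17.0 g).
Take 2.429 servings of eggs: +17.0 g protein for $0.73 (total $0.98, still need 0.0 g).
Greedy by cheapest-per-g is optimal for a single linear constraint, so the minimum cost is $0.98.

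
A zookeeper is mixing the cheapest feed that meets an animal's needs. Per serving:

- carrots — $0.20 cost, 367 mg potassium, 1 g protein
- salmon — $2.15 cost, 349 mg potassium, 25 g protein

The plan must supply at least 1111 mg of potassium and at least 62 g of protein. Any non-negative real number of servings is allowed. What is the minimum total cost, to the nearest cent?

$5.41

The cheapest plan sits at a corner of the feasible region — with two constraints it uses at most two foods.
carrots only: max(1111/367, 62/1) = 62 servings → $12.40.
salmon only: max(1111/349, 62/25) = 3.183 servings → $6.84.
carrots + salmon with both tight: 0.6953 servings and 2.452 servings → $5.41.
So the least-cost plan costs $5.41.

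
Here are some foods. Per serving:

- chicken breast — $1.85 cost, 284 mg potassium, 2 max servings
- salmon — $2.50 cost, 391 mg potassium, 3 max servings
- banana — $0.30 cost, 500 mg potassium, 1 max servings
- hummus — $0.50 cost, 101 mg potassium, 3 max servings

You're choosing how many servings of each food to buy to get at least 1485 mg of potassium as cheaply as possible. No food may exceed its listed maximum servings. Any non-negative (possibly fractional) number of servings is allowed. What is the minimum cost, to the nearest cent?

Cost per mg of potassium: banana $0.0006, hummus $0.0050, salmon $0.0064, chicken breast $0.0065.
Take 1 serving of banana: +500.0 mg potassium for $0.30 (total $0.30, still need 985.0 mg).
Take 3 servings of hummus: +303.0 mg potassium for $1.50 (total $1.80, still need 682.0 mg).
Take 1.744 servings of salmon: +682.0 mg potassium for $4.36 (total $6.16, still need 0.0 mg).
Greedy by cheapest-per-mg is optimal for a single linear constraint, so the minimum cost is $6.16.

$6.16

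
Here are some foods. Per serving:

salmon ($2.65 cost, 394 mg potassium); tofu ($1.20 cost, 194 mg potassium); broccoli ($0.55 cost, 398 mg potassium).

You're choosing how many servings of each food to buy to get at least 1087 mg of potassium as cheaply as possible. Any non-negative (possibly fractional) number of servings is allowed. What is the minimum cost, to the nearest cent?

$1.50

Cost per mg of potassium: broccoli $0.0014, tofu $0.0062, salmon $0.0067.
With no serving limits, use only broccoli: 1087 mg / 398 mg = 2.731 servings × $0.55 = $1.50.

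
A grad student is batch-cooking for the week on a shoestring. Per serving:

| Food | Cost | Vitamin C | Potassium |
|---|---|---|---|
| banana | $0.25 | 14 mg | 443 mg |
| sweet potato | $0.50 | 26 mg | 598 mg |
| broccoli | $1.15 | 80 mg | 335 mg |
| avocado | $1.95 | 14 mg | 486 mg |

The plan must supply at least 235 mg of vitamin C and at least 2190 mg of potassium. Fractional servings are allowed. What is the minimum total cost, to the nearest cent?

$3.53

Minimising a linear cost over {vitamin C ≥ 235, potassium ≥ 2190, servings ≥ 0} — the optimum is at a vertex, using one or two foods.
banana only: max(235/14, 2190/443) = 16.79 servings → $4.20.
sweet potato only: max(235/26, 2190/598) = 9.038 servings → $4.52.
broccoli only: max(235/80, 2190/335) = 6.537 servings → $7.52.
avocado only: max(235/14, 2190/486) = 16.79 servings → $32.73.
banana + sweet potato: the both-tight solution has a negative serving — not a feasible corner.
banana + broccoli with both tight: 3.137 servings and 2.388 servings → $3.53.
banana + avocado: intersection lies outside the first quadrant.
sweet potato + broccoli with both tight: 2.465 servings and 2.136 servings → $3.69.
sweet potato + avocado with both targets exact would need a negative amount; discard.
broccoli + avocado with both tight: 2.444 servings and 2.822 servings → $8.31.
The minimum over all feasible corners is $3.53.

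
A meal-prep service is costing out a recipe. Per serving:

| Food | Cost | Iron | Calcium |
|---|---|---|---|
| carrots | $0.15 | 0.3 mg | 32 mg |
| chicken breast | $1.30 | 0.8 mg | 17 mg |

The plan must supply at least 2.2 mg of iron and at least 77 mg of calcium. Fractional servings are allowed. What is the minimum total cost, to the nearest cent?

$1.10

For a min-cost LP with two ≥-constraints, a basic feasible solution has at most two positive variables.
carrots only: max(2.2/0.3, 77/32) = 7.333 servings → $1.10.
chicken breast only: max(2.2/0.8, 77/17) = 4.529 servings → $5.89.
carrots + chicken breast with both tight: 1.18 servings and 2.307 servings → $3.18.
So the least-cost plan costs $1.10.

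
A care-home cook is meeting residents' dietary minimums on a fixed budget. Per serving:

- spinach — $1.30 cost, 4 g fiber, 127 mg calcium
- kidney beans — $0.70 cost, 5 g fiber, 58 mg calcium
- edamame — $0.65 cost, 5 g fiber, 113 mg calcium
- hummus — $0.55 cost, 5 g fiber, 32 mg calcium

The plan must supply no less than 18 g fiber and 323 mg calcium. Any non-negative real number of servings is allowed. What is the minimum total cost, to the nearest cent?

For a min-cost LP with two ≥-constraints, a basic feasible solution has at most two positive variables.
spinach only: max(18/4, 323/127) = 4.5 servings → $5.85.
kidney beans only: max(18/5, 323/58) = 5.569 servings → $3.90.
edamame only: max(18/5, 323/113) = 3.6 servings → $2.34.
hummus only: max(18/5, 323/32) = 10.09 servings → $5.55.
spinach + kidney beans with both tight: 1.417 servings and 2.467 servings → $3.57.
spinach + edamame: intersection lies outside the first quadrant.
spinach + hummus with both tight: 2.049 servings and 1.961 servings → $3.74.
kidney beans + edamame with both tight: 1.524 servings and 2.076 servings → $2.42.
kidney beans + hummus: the both-tight solution has a negative serving — not a feasible corner.
edamame + hummus with both tight: 2.565 servings and 1.035 servings → $2.24.
Cheapest feasible corner: $2.24.

$2.24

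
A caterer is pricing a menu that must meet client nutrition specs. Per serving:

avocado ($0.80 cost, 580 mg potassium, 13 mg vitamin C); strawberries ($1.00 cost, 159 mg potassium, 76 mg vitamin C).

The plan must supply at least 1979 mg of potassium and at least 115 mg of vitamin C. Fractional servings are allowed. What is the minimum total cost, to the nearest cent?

$3.49

The cheapest plan sits at a corner of the feasible region — with two constraints it uses at most two foods.
avocado only: max(1979/580, 115/13) = 8.846 servings → $7.08.
strawberries only: max(1979/159, 115/76) = 12.45 servings → $12.45.
avocado + strawberries with both tight: 3.145 servings and 0.9752 servings → $3.49.
The minimum over all feasible corners is $3.49.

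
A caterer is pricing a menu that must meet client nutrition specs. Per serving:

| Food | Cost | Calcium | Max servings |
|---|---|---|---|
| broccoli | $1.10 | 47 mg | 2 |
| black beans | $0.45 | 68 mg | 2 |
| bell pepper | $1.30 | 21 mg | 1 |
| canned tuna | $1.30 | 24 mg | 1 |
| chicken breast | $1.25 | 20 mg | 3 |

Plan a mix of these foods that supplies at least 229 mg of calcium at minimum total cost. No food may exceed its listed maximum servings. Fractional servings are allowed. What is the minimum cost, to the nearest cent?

$3.08

Cost per mg of calcium: black beans $0.0066, broccoli $0.0234, canned tuna $0.0542, bell pepper $0.0619, chicken breast $0.0625.
Take 2 servings of black beans: +136.0 mg calcium for $0.90 (total $0.90, still need 93.0 mg).
Take 1.979 servings of broccoli: +93.0 mg calcium for $2.18 (total $3.08, still need 0.0 mg).
Greedy by cheapest-per-mg is optimal for a single linear constraint, so the minimum cost is $3.08.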